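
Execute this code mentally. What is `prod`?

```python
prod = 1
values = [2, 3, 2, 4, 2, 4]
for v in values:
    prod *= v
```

Let's trace through this code step by step.

Initialize: prod = 1
Initialize: values = [2, 3, 2, 4, 2, 4]
Entering loop: for v in values:

After execution: prod = 384
384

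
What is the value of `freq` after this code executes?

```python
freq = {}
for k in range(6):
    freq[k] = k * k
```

Let's trace through this code step by step.

Initialize: freq = {}
Entering loop: for k in range(6):

After execution: freq = {0: 0, 1: 1, 2: 4, 3: 9, 4: 16, 5: 25}
{0: 0, 1: 1, 2: 4, 3: 9, 4: 16, 5: 25}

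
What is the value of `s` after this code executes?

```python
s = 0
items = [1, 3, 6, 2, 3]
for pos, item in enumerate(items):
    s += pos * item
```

Let's trace through this code step by step.

Initialize: s = 0
Initialize: items = [1, 3, 6, 2, 3]
Entering loop: for pos, item in enumerate(items):

After execution: s = 33
33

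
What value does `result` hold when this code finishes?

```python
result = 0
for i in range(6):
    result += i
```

Let's trace through this code step by step.

Initialize: result = 0
Entering loop: for i in range(6):

After execution: result = 15
15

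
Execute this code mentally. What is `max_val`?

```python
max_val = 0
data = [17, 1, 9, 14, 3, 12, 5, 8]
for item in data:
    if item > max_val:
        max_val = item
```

Let's trace through this code step by step.

Initialize: max_val = 0
Initialize: data = [17, 1, 9, 14, 3, 12, 5, 8]
Entering loop: for item in data:

After execution: max_val = 17
17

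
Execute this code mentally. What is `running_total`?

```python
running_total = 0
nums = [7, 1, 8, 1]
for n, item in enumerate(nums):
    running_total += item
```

Let's trace through this code step by step.

Initialize: running_total = 0
Initialize: nums = [7, 1, 8, 1]
Entering loop: for n, item in enumerate(nums):

After execution: running_total = 17
17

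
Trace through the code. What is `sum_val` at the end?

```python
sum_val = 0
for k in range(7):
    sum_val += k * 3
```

Let's trace through this code step by step.

Initialize: sum_val = 0
Entering loop: for k in range(7):

After execution: sum_val = 63
63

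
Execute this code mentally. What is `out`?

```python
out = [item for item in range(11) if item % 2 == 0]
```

Let's trace through this code step by step.

Initialize: out = [item for item in range(11) if item % 2 == 0]

After execution: out = [0, 2, 4, 6, 8, 10]
[0, 2, 4, 6, 8, 10]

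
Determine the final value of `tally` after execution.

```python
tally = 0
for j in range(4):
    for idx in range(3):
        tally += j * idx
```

Let's trace through this code step by step.

Initialize: tally = 0
Entering loop: for j in range(4):

After execution: tally = 18
18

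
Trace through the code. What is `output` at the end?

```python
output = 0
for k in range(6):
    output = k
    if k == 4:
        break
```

Let's trace through this code step by step.

Initialize: output = 0
Entering loop: for k in range(6):

After execution: output = 4
4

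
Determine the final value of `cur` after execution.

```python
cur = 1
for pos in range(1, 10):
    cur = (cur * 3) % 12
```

Let's trace through this code step by step.

Initialize: cur = 1
Entering loop: for pos in range(1, 10):

After execution: cur = 3
3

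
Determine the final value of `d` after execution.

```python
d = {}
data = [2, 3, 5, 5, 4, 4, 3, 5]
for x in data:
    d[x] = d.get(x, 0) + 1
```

Let's trace through this code step by step.

Initialize: d = {}
Initialize: data = [2, 3, 5, 5, 4, 4, 3, 5]
Entering loop: for x in data:

After execution: d = {2: 1, 3: 2, 5: 3, 4: 2}
{2: 1, 3: 2, 5: 3, 4: 2}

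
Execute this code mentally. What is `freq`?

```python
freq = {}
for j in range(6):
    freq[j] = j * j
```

Let's trace through this code step by step.

Initialize: freq = {}
Entering loop: for j in range(6):

After execution: freq = {0: 0, 1: 1, 2: 4, 3: 9, 4: 16, 5: 25}
{0: 0, 1: 1, 2: 4, 3: 9, 4: 16, 5: 25}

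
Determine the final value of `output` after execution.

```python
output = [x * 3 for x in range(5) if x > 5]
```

Let's trace through this code step by step.

Initialize: output = [x * 3 for x in range(5) if x > 5]

After execution: output = []
[]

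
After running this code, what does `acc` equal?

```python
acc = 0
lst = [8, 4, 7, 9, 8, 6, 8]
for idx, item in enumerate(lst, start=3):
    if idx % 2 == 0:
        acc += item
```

Let's trace through this code step by step.

Initialize: acc = 0
Initialize: lst = [8, 4, 7, 9, 8, 6, 8]
Entering loop: for idx, item in enumerate(lst, start=3):

After execution: acc = 19
19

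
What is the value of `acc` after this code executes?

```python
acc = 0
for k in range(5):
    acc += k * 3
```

Let's trace through this code step by step.

Initialize: acc = 0
Entering loop: for k in range(5):

After execution: acc = 30
30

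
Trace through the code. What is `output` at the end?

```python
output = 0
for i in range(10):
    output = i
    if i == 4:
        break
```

Let's trace through this code step by step.

Initialize: output = 0
Entering loop: for i in range(10):

After execution: output = 4
4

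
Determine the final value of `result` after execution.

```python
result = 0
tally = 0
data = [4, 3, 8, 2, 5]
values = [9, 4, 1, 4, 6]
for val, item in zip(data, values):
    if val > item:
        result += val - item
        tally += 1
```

Let's trace through this code step by step.

Initialize: result = 0
Initialize: tally = 0
Initialize: data = [4, 3, 8, 2, 5]
Initialize: values = [9, 4, 1, 4, 6]
Entering loop: for val, item in zip(data, values):

After execution: result = 7
7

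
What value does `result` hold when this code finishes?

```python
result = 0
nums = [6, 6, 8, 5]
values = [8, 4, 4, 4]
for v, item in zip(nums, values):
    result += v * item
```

Let's trace through this code step by step.

Initialize: result = 0
Initialize: nums = [6, 6, 8, 5]
Initialize: values = [8, 4, 4, 4]
Entering loop: for v, item in zip(nums, values):

After execution: result = 124
124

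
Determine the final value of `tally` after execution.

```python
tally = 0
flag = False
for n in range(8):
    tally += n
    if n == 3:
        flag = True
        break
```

Let's trace through this code step by step.

Initialize: tally = 0
Initialize: flag = False
Entering loop: for n in range(8):

After execution: tally = 6
6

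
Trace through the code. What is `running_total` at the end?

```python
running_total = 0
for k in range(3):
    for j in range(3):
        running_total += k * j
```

Let's trace through this code step by step.

Initialize: running_total = 0
Entering loop: for k in range(3):

After execution: running_total = 9
9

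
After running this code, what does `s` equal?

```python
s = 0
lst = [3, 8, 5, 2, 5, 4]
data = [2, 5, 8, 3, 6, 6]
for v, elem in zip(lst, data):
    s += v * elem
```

Let's trace through this code step by step.

Initialize: s = 0
Initialize: lst = [3, 8, 5, 2, 5, 4]
Initialize: data = [2, 5, 8, 3, 6, 6]
Entering loop: for v, elem in zip(lst, data):

After execution: s = 146
146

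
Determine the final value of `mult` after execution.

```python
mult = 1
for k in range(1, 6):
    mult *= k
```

Let's trace through this code step by step.

Initialize: mult = 1
Entering loop: for k in range(1, 6):

After execution: mult = 120
120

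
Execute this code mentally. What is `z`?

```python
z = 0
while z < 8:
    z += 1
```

Let's trace through this code step by step.

Initialize: z = 0
Entering loop: while z < 8:

After execution: z = 8
8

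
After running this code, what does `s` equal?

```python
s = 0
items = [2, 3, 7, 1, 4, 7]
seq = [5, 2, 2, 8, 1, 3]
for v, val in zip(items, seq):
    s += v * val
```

Let's trace through this code step by step.

Initialize: s = 0
Initialize: items = [2, 3, 7, 1, 4, 7]
Initialize: seq = [5, 2, 2, 8, 1, 3]
Entering loop: for v, val in zip(items, seq):

After execution: s = 63
63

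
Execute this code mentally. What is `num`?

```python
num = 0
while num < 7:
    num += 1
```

Let's trace through this code step by step.

Initialize: num = 0
Entering loop: while num < 7:

After execution: num = 7
7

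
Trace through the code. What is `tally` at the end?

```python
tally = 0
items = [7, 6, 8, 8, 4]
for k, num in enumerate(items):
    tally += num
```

Let's trace through this code step by step.

Initialize: tally = 0
Initialize: items = [7, 6, 8, 8, 4]
Entering loop: for k, num in enumerate(items):

After execution: tally = 33
33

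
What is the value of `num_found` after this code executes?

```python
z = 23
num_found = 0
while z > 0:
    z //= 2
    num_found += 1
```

Let's trace through this code step by step.

Initialize: z = 23
Initialize: num_found = 0
Entering loop: while z > 0:

After execution: num_found = 5
5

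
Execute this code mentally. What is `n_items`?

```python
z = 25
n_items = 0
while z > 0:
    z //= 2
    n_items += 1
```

Let's trace through this code step by step.

Initialize: z = 25
Initialize: n_items = 0
Entering loop: while z > 0:

After execution: n_items = 5
5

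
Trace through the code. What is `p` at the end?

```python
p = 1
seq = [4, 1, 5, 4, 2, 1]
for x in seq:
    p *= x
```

Let's trace through this code step by step.

Initialize: p = 1
Initialize: seq = [4, 1, 5, 4, 2, 1]
Entering loop: for x in seq:

After execution: p = 160
160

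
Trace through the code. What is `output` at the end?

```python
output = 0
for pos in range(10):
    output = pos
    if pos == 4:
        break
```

Let's trace through this code step by step.

Initialize: output = 0
Entering loop: for pos in range(10):

After execution: output = 4
4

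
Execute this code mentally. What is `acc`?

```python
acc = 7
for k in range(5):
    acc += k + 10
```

Let's trace through this code step by step.

Initialize: acc = 7
Entering loop: for k in range(5):

After execution: acc = 67
67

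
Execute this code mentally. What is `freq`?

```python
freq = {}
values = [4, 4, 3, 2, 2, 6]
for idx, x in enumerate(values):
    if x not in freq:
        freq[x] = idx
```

Let's trace through this code step by step.

Initialize: freq = {}
Initialize: values = [4, 4, 3, 2, 2, 6]
Entering loop: for idx, x in enumerate(values):

After execution: freq = {4: 0, 3: 2, 2: 3, 6: 5}
{4: 0, 3: 2, 2: 3, 6: 5}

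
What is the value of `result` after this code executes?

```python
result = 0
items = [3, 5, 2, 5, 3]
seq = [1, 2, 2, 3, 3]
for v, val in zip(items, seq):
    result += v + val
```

Let's trace through this code step by step.

Initialize: result = 0
Initialize: items = [3, 5, 2, 5, 3]
Initialize: seq = [1, 2, 2, 3, 3]
Entering loop: for v, val in zip(items, seq):

After execution: result = 29
29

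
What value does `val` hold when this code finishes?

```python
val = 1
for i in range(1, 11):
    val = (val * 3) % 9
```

Let's trace through this code step by step.

Initialize: val = 1
Entering loop: for i in range(1, 11):

After execution: val = 0
0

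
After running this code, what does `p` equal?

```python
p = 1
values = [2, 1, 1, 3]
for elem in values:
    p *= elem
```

Let's trace through this code step by step.

Initialize: p = 1
Initialize: values = [2, 1, 1, 3]
Entering loop: for elem in values:

After execution: p = 6
6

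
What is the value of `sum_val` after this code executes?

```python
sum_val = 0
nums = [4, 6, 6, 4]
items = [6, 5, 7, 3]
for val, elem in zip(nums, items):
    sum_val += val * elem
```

Let's trace through this code step by step.

Initialize: sum_val = 0
Initialize: nums = [4, 6, 6, 4]
Initialize: items = [6, 5, 7, 3]
Entering loop: for val, elem in zip(nums, items):

After execution: sum_val = 108
108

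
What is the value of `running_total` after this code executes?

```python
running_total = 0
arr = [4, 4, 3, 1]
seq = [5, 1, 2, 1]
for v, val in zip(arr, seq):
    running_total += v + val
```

Let's trace through this code step by step.

Initialize: running_total = 0
Initialize: arr = [4, 4, 3, 1]
Initialize: seq = [5, 1, 2, 1]
Entering loop: for v, val in zip(arr, seq):

After execution: running_total = 21
21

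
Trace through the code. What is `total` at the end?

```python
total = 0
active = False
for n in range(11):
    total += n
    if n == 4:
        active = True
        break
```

Let's trace through this code step by step.

Initialize: total = 0
Initialize: active = False
Entering loop: for n in range(11):

After execution: total = 10
10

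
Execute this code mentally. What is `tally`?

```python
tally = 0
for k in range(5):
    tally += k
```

Let's trace through this code step by step.

Initialize: tally = 0
Entering loop: for k in range(5):

After execution: tally = 10
10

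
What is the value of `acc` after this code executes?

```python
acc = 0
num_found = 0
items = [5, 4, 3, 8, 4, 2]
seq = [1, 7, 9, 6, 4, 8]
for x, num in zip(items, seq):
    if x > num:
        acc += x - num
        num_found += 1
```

Let's trace through this code step by step.

Initialize: acc = 0
Initialize: num_found = 0
Initialize: items = [5, 4, 3, 8, 4, 2]
Initialize: seq = [1, 7, 9, 6, 4, 8]
Entering loop: for x, num in zip(items, seq):

After execution: acc = 6
6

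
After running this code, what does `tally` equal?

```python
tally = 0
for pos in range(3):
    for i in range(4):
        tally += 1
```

Let's trace through this code step by step.

Initialize: tally = 0
Entering loop: for pos in range(3):

After execution: tally = 12
12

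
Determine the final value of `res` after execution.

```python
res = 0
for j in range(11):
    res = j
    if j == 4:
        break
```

Let's trace through this code step by step.

Initialize: res = 0
Entering loop: for j in range(11):

After execution: res = 4
4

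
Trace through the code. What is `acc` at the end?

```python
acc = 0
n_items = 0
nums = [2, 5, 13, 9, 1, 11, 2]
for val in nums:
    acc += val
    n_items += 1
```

Let's trace through this code step by step.

Initialize: acc = 0
Initialize: n_items = 0
Initialize: nums = [2, 5, 13, 9, 1, 11, 2]
Entering loop: for val in nums:

After execution: acc = 43
43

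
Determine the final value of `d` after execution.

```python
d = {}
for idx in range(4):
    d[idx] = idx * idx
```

Let's trace through this code step by step.

Initialize: d = {}
Entering loop: for idx in range(4):

After execution: d = {0: 0, 1: 1, 2: 4, 3: 9}
{0: 0, 1: 1, 2: 4, 3: 9}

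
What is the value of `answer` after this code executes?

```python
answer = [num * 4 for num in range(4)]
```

Let's trace through this code step by step.

Initialize: answer = [num * 4 for num in range(4)]

After execution: answer = [0, 4, 8, 12]
[0, 4, 8, 12]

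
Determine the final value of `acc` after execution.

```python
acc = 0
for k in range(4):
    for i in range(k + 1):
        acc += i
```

Let's trace through this code step by step.

Initialize: acc = 0
Entering loop: for k in range(4):

After execution: acc = 10
10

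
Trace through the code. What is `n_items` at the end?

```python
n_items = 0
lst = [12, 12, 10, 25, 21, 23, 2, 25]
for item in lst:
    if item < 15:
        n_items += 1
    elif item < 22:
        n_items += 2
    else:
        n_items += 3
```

Let's trace through this code step by step.

Initialize: n_items = 0
Initialize: lst = [12, 12, 10, 25, 21, 23, 2, 25]
Entering loop: for item in lst:

After execution: n_items = 15
15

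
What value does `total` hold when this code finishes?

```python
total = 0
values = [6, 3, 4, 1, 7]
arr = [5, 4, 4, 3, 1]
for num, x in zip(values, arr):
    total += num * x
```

Let's trace through this code step by step.

Initialize: total = 0
Initialize: values = [6, 3, 4, 1, 7]
Initialize: arr = [5, 4, 4, 3, 1]
Entering loop: for num, x in zip(values, arr):

After execution: total = 68
68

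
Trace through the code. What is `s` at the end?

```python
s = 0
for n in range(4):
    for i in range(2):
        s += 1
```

Let's trace through this code step by step.

Initialize: s = 0
Entering loop: for n in range(4):

After execution: s = 8
8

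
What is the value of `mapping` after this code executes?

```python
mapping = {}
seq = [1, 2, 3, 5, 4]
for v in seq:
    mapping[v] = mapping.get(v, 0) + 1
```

Let's trace through this code step by step.

Initialize: mapping = {}
Initialize: seq = [1, 2, 3, 5, 4]
Entering loop: for v in seq:

After execution: mapping = {1: 1, 2: 1, 3: 1, 5: 1, 4: 1}
{1: 1, 2: 1, 3: 1, 5: 1, 4: 1}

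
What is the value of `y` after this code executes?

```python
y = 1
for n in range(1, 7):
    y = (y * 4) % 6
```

Let's trace through this code step by step.

Initialize: y = 1
Entering loop: for n in range(1, 7):

After execution: y = 4
4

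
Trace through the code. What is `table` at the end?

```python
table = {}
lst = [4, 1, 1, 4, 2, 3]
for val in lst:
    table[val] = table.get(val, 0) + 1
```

Let's trace through this code step by step.

Initialize: table = {}
Initialize: lst = [4, 1, 1, 4, 2, 3]
Entering loop: for val in lst:

After execution: table = {4: 2, 1: 2, 2: 1, 3: 1}
{4: 2, 1: 2, 2: 1, 3: 1}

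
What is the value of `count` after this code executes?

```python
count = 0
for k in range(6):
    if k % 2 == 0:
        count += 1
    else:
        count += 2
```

Let's trace through this code step by step.

Initialize: count = 0
Entering loop: for k in range(6):

After execution: count = 9
9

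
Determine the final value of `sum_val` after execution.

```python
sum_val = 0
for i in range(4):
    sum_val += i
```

Let's trace through this code step by step.

Initialize: sum_val = 0
Entering loop: for i in range(4):

After execution: sum_val = 6
6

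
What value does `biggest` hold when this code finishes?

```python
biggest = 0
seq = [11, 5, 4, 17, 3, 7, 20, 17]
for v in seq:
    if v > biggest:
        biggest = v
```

Let's trace through this code step by step.

Initialize: biggest = 0
Initialize: seq = [11, 5, 4, 17, 3, 7, 20, 17]
Entering loop: for v in seq:

After execution: biggest = 20
20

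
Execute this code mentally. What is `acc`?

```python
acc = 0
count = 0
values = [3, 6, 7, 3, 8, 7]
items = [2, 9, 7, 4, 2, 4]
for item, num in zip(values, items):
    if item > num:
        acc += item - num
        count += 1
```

Let's trace through this code step by step.

Initialize: acc = 0
Initialize: count = 0
Initialize: values = [3, 6, 7, 3, 8, 7]
Initialize: items = [2, 9, 7, 4, 2, 4]
Entering loop: for item, num in zip(values, items):

After execution: acc = 10
10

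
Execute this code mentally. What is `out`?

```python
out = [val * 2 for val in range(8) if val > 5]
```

Let's trace through this code step by step.

Initialize: out = [val * 2 for val in range(8) if val > 5]

After execution: out = [12, 14]
[12, 14]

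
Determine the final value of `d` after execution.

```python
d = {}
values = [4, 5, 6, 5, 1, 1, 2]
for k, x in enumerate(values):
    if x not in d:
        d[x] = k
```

Let's trace through this code step by step.

Initialize: d = {}
Initialize: values = [4, 5, 6, 5, 1, 1, 2]
Entering loop: for k, x in enumerate(values):

After execution: d = {4: 0, 5: 1, 6: 2, 1: 4, 2: 6}
{4: 0, 5: 1, 6: 2, 1: 4, 2: 6}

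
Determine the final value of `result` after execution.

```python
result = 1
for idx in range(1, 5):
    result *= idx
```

Let's trace through this code step by step.

Initialize: result = 1
Entering loop: for idx in range(1, 5):

After execution: result = 24
24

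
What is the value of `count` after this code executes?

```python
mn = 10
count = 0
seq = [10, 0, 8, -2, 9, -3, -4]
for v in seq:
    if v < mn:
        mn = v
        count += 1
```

Let's trace through this code step by step.

Initialize: mn = 10
Initialize: count = 0
Initialize: seq = [10, 0, 8, -2, 9, -3, -4]
Entering loop: for v in seq:

After execution: count = 4
4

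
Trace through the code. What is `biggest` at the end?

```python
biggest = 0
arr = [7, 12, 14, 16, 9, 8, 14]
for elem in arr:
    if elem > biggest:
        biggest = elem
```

Let's trace through this code step by step.

Initialize: biggest = 0
Initialize: arr = [7, 12, 14, 16, 9, 8, 14]
Entering loop: for elem in arr:

After execution: biggest = 16
16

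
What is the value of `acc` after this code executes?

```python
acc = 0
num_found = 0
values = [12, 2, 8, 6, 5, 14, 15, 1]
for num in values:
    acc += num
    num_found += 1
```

Let's trace through this code step by step.

Initialize: acc = 0
Initialize: num_found = 0
Initialize: values = [12, 2, 8, 6, 5, 14, 15, 1]
Entering loop: for num in values:

After execution: acc = 63
63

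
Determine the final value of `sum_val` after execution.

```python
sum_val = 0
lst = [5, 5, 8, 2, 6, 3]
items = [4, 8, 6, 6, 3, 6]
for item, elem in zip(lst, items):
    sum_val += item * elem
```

Let's trace through this code step by step.

Initialize: sum_val = 0
Initialize: lst = [5, 5, 8, 2, 6, 3]
Initialize: items = [4, 8, 6, 6, 3, 6]
Entering loop: for item, elem in zip(lst, items):

After execution: sum_val = 156
156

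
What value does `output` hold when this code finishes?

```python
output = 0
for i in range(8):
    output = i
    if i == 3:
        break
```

Let's trace through this code step by step.

Initialize: output = 0
Entering loop: for i in range(8):

After execution: output = 3
3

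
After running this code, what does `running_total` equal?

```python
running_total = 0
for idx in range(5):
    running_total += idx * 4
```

Let's trace through this code step by step.

Initialize: running_total = 0
Entering loop: for idx in range(5):

After execution: running_total = 40
40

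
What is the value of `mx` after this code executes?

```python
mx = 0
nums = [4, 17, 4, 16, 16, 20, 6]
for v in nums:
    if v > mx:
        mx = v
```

Let's trace through this code step by step.

Initialize: mx = 0
Initialize: nums = [4, 17, 4, 16, 16, 20, 6]
Entering loop: for v in nums:

After execution: mx = 20
20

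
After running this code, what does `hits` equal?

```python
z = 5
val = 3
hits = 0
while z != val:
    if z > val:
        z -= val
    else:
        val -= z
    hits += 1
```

Let's trace through this code step by step.

Initialize: z = 5
Initialize: val = 3
Initialize: hits = 0
Entering loop: while z != val:

After execution: hits = 3
3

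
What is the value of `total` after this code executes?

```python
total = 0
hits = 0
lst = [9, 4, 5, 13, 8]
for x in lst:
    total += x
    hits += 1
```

Let's trace through this code step by step.

Initialize: total = 0
Initialize: hits = 0
Initialize: lst = [9, 4, 5, 13, 8]
Entering loop: for x in lst:

After execution: total = 39
39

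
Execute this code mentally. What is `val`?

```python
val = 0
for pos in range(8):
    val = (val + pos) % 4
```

Let's trace through this code step by step.

Initialize: val = 0
Entering loop: for pos in range(8):

After execution: val = 0
0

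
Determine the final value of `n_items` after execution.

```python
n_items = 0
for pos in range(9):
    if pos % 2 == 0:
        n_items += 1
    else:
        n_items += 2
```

Let's trace through this code step by step.

Initialize: n_items = 0
Entering loop: for pos in range(9):

After execution: n_items = 13
13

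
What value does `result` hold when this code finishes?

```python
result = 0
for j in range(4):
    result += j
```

Let's trace through this code step by step.

Initialize: result = 0
Entering loop: for j in range(4):

After execution: result = 6
6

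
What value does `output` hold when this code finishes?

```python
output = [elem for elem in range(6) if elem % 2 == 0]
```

Let's trace through this code step by step.

Initialize: output = [elem for elem in range(6) if elem % 2 == 0]

After execution: output = [0, 2, 4]
[0, 2, 4]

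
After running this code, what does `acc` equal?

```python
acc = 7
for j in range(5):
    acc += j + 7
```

Let's trace through this code step by step.

Initialize: acc = 7
Entering loop: for j in range(5):

After execution: acc = 52
52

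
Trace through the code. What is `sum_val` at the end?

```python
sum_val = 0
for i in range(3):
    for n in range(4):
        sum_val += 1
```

Let's trace through this code step by step.

Initialize: sum_val = 0
Entering loop: for i in range(3):

After execution: sum_val = 12
12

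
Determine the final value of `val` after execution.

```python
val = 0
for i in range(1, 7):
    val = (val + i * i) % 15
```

Let's trace through this code step by step.

Initialize: val = 0
Entering loop: for i in range(1, 7):

After execution: val = 1
1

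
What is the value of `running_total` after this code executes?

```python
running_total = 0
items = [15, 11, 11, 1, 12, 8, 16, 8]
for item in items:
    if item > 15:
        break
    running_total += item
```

Let's trace through this code step by step.

Initialize: running_total = 0
Initialize: items = [15, 11, 11, 1, 12, 8, 16, 8]
Entering loop: for item in items:

After execution: running_total = 58
58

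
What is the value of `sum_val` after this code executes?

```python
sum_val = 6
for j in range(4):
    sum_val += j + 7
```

Let's trace through this code step by step.

Initialize: sum_val = 6
Entering loop: for j in range(4):

After execution: sum_val = 40
40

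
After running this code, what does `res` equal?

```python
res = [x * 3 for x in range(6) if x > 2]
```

Let's trace through this code step by step.

Initialize: res = [x * 3 for x in range(6) if x > 2]

After execution: res = [9, 12, 15]
[9, 12, 15]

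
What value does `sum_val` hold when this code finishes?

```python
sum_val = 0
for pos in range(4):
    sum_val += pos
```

Let's trace through this code step by step.

Initialize: sum_val = 0
Entering loop: for pos in range(4):

After execution: sum_val = 6
6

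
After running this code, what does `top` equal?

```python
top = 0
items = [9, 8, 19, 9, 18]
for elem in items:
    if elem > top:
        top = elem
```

Let's trace through this code step by step.

Initialize: top = 0
Initialize: items = [9, 8, 19, 9, 18]
Entering loop: for elem in items:

After execution: top = 19
19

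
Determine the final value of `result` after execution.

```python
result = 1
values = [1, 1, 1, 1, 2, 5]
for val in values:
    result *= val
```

Let's trace through this code step by step.

Initialize: result = 1
Initialize: values = [1, 1, 1, 1, 2, 5]
Entering loop: for val in values:

After execution: result = 10
10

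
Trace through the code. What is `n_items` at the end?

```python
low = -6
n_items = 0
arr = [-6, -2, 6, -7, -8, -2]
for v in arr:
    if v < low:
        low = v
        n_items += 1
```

Let's trace through this code step by step.

Initialize: low = -6
Initialize: n_items = 0
Initialize: arr = [-6, -2, 6, -7, -8, -2]
Entering loop: for v in arr:

After execution: n_items = 2
2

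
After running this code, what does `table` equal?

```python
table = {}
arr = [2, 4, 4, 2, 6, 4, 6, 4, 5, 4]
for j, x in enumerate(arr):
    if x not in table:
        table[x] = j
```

Let's trace through this code step by step.

Initialize: table = {}
Initialize: arr = [2, 4, 4, 2, 6, 4, 6, 4, 5, 4]
Entering loop: for j, x in enumerate(arr):

After execution: table = {2: 0, 4: 1, 6: 4, 5: 8}
{2: 0, 4: 1, 6: 4, 5: 8}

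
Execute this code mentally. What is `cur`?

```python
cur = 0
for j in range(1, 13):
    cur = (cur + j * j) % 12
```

Let's trace through this code step by step.

Initialize: cur = 0
Entering loop: for j in range(1, 13):

After execution: cur = 2
2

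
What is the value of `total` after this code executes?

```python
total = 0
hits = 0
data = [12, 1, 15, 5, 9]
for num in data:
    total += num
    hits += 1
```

Let's trace through this code step by step.

Initialize: total = 0
Initialize: hits = 0
Initialize: data = [12, 1, 15, 5, 9]
Entering loop: for num in data:

After execution: total = 42
42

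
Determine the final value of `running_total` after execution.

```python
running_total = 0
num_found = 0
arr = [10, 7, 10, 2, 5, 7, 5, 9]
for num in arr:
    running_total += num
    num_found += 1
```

Let's trace through this code step by step.

Initialize: running_total = 0
Initialize: num_found = 0
Initialize: arr = [10, 7, 10, 2, 5, 7, 5, 9]
Entering loop: for num in arr:

After execution: running_total = 55
55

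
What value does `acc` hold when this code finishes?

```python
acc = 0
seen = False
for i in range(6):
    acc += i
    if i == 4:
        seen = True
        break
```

Let's trace through this code step by step.

Initialize: acc = 0
Initialize: seen = False
Entering loop: for i in range(6):

After execution: acc = 10
10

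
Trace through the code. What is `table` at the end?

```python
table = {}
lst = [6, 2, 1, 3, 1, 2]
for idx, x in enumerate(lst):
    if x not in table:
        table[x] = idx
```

Let's trace through this code step by step.

Initialize: table = {}
Initialize: lst = [6, 2, 1, 3, 1, 2]
Entering loop: for idx, x in enumerate(lst):

After execution: table = {6: 0, 2: 1, 1: 2, 3: 3}
{6: 0, 2: 1, 1: 2, 3: 3}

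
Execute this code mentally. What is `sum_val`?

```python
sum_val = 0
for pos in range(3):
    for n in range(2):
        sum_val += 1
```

Let's trace through this code step by step.

Initialize: sum_val = 0
Entering loop: for pos in range(3):

After execution: sum_val = 6
6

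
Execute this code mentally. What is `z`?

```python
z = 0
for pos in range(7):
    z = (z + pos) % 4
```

Let's trace through this code step by step.

Initialize: z = 0
Entering loop: for pos in range(7):

After execution: z = 1
1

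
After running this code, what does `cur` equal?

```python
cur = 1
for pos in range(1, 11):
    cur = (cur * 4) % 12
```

Let's trace through this code step by step.

Initialize: cur = 1
Entering loop: for pos in range(1, 11):

After execution: cur = 4
4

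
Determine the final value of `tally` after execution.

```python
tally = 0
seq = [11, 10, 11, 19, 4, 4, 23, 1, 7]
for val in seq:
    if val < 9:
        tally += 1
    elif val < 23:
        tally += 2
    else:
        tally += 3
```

Let's trace through this code step by step.

Initialize: tally = 0
Initialize: seq = [11, 10, 11, 19, 4, 4, 23, 1, 7]
Entering loop: for val in seq:

After execution: tally = 15
15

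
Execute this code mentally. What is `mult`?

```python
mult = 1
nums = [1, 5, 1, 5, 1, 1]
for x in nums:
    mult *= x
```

Let's trace through this code step by step.

Initialize: mult = 1
Initialize: nums = [1, 5, 1, 5, 1, 1]
Entering loop: for x in nums:

After execution: mult = 25
25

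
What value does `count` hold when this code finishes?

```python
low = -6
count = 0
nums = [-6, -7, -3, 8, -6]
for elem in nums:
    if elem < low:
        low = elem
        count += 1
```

Let's trace through this code step by step.

Initialize: low = -6
Initialize: count = 0
Initialize: nums = [-6, -7, -3, 8, -6]
Entering loop: for elem in nums:

After execution: count = 1
1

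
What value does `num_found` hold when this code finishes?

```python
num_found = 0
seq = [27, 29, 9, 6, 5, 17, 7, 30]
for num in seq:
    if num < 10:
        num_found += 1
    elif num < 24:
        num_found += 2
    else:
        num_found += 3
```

Let's trace through this code step by step.

Initialize: num_found = 0
Initialize: seq = [27, 29, 9, 6, 5, 17, 7, 30]
Entering loop: for num in seq:

After execution: num_found = 15
15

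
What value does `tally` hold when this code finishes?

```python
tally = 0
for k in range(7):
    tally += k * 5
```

Let's trace through this code step by step.

Initialize: tally = 0
Entering loop: for k in range(7):

After execution: tally = 105
105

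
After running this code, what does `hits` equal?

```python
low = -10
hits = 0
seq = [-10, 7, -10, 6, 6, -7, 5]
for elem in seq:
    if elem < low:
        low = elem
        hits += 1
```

Let's trace through this code step by step.

Initialize: low = -10
Initialize: hits = 0
Initialize: seq = [-10, 7, -10, 6, 6, -7, 5]
Entering loop: for elem in seq:

After execution: hits = 0
0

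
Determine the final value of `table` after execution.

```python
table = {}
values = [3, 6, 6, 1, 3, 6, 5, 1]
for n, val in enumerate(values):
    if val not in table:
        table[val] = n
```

Let's trace through this code step by step.

Initialize: table = {}
Initialize: values = [3, 6, 6, 1, 3, 6, 5, 1]
Entering loop: for n, val in enumerate(values):

After execution: table = {3: 0, 6: 1, 1: 3, 5: 6}
{3: 0, 6: 1, 1: 3, 5: 6}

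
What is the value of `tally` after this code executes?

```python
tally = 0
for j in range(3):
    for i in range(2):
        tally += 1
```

Let's trace through this code step by step.

Initialize: tally = 0
Entering loop: for j in range(3):

After execution: tally = 6
6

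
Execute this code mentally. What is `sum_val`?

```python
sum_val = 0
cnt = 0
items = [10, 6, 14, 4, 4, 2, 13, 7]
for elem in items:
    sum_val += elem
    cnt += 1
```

Let's trace through this code step by step.

Initialize: sum_val = 0
Initialize: cnt = 0
Initialize: items = [10, 6, 14, 4, 4, 2, 13, 7]
Entering loop: for elem in items:

After execution: sum_val = 60
60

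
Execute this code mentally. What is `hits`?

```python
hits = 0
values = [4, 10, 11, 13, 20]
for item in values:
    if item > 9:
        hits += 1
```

Let's trace through this code step by step.

Initialize: hits = 0
Initialize: values = [4, 10, 11, 13, 20]
Entering loop: for item in values:

After execution: hits = 4
4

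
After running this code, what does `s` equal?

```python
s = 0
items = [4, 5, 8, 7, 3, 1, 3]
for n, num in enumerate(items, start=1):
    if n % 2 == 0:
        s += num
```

Let's trace through this code step by step.

Initialize: s = 0
Initialize: items = [4, 5, 8, 7, 3, 1, 3]
Entering loop: for n, num in enumerate(items, start=1):

After execution: s = 13
13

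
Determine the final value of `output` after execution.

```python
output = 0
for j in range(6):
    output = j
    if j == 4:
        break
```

Let's trace through this code step by step.

Initialize: output = 0
Entering loop: for j in range(6):

After execution: output = 4
4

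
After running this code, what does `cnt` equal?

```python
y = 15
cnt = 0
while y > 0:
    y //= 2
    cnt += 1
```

Let's trace through this code step by step.

Initialize: y = 15
Initialize: cnt = 0
Entering loop: while y > 0:

After execution: cnt = 4
4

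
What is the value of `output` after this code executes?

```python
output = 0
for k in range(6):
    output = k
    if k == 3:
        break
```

Let's trace through this code step by step.

Initialize: output = 0
Entering loop: for k in range(6):

After execution: output = 3
3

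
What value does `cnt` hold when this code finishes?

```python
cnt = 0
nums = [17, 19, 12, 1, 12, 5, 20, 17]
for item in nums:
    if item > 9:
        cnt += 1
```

Let's trace through this code step by step.

Initialize: cnt = 0
Initialize: nums = [17, 19, 12, 1, 12, 5, 20, 17]
Entering loop: for item in nums:

After execution: cnt = 6
6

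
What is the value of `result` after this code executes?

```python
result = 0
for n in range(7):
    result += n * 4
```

Let's trace through this code step by step.

Initialize: result = 0
Entering loop: for n in range(7):

After execution: result = 84
84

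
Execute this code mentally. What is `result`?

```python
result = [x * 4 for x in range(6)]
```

Let's trace through this code step by step.

Initialize: result = [x * 4 for x in range(6)]

After execution: result = [0, 4, 8, 12, 16, 20]
[0, 4, 8, 12, 16, 20]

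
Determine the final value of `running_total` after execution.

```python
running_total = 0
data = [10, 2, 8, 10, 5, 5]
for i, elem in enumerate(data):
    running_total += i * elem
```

Let's trace through this code step by step.

Initialize: running_total = 0
Initialize: data = [10, 2, 8, 10, 5, 5]
Entering loop: for i, elem in enumerate(data):

After execution: running_total = 93
93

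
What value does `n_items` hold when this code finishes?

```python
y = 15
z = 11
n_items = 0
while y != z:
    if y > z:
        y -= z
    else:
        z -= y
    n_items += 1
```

Let's trace through this code step by step.

Initialize: y = 15
Initialize: z = 11
Initialize: n_items = 0
Entering loop: while y != z:

After execution: n_items = 6
6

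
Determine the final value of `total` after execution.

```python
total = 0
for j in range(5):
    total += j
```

Let's trace through this code step by step.

Initialize: total = 0
Entering loop: for j in range(5):

After execution: total = 10
10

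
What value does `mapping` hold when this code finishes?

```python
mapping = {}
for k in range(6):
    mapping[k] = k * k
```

Let's trace through this code step by step.

Initialize: mapping = {}
Entering loop: for k in range(6):

After execution: mapping = {0: 0, 1: 1, 2: 4, 3: 9, 4: 16, 5: 25}
{0: 0, 1: 1, 2: 4, 3: 9, 4: 16, 5: 25}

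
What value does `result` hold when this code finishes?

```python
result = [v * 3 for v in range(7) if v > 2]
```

Let's trace through this code step by step.

Initialize: result = [v * 3 for v in range(7) if v > 2]

After execution: result = [9, 12, 15, 18]
[9, 12, 15, 18]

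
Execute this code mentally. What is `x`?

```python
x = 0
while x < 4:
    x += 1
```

Let's trace through this code step by step.

Initialize: x = 0
Entering loop: while x < 4:

After execution: x = 4
4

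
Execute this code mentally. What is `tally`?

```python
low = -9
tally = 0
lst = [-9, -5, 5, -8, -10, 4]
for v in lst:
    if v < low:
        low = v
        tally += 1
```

Let's trace through this code step by step.

Initialize: low = -9
Initialize: tally = 0
Initialize: lst = [-9, -5, 5, -8, -10, 4]
Entering loop: for v in lst:

After execution: tally = 1
1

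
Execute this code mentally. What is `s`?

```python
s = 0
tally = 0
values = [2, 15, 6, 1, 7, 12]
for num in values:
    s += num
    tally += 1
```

Let's trace through this code step by step.

Initialize: s = 0
Initialize: tally = 0
Initialize: values = [2, 15, 6, 1, 7, 12]
Entering loop: for num in values:

After execution: s = 43
43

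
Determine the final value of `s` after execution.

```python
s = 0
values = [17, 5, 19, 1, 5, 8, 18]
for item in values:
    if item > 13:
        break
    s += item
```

Let's trace through this code step by step.

Initialize: s = 0
Initialize: values = [17, 5, 19, 1, 5, 8, 18]
Entering loop: for item in values:

After execution: s = 0
0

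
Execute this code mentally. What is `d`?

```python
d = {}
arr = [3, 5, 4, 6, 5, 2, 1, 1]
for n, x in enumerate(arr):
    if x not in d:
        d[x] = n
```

Let's trace through this code step by step.

Initialize: d = {}
Initialize: arr = [3, 5, 4, 6, 5, 2, 1, 1]
Entering loop: for n, x in enumerate(arr):

After execution: d = {3: 0, 5: 1, 4: 2, 6: 3, 2: 5, 1: 6}
{3: 0, 5: 1, 4: 2, 6: 3, 2: 5, 1: 6}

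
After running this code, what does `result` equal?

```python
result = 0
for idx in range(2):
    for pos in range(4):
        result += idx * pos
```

Let's trace through this code step by step.

Initialize: result = 0
Entering loop: for idx in range(2):

After execution: result = 6
6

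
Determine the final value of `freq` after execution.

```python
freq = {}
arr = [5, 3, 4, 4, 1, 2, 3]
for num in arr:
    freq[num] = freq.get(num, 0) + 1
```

Let's trace through this code step by step.

Initialize: freq = {}
Initialize: arr = [5, 3, 4, 4, 1, 2, 3]
Entering loop: for num in arr:

After execution: freq = {5: 1, 3: 2, 4: 2, 1: 1, 2: 1}
{5: 1, 3: 2, 4: 2, 1: 1, 2: 1}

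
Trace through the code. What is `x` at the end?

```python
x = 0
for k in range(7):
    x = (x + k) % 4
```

Let's trace through this code step by step.

Initialize: x = 0
Entering loop: for k in range(7):

After execution: x = 1
1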